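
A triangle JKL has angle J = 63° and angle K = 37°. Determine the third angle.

Let angle L = x. Then 63 + 37 + x = 180.
x = 180 - 100 = 80 degrees.

80 degrees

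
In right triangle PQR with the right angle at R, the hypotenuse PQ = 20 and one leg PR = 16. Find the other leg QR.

QR = sqrt(20^2 - 16^2) = sqrt(144) = 12

12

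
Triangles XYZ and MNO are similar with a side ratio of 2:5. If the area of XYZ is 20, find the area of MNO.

Area ratio = (2/5)^2 = 4/25. Area of MNO = 20 * 25/4 = 125.

125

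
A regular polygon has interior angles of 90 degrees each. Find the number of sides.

Exterior angle = 180 - 90 = 90. n = 360 / 90 = 4.

4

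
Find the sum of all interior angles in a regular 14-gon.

The sum of interior angles of an n-sided polygon is (n - 2) * 180.
For n = 14: (14 - 2) * 180 = 12 * 180 = 2160 degrees.

2160 degrees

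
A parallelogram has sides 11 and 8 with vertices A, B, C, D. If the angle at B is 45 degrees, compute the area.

Area = a * b * sin(theta)
Area = 11 * 8 * sin(45 degrees)
Area = 88 * sqrt(2)/2
Area = 44*sqrt(2)

44*sqrt(2)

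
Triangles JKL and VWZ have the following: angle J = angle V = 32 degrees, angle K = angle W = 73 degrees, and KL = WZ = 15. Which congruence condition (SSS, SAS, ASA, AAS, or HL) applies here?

Consider the given information: angle J = angle V = 32 degrees, angle K = angle W = 73 degrees, and KL = WZ = 15
This is not SSS or ASA: SSS requires all three pairs of sides, but we don't have that. ASA requires two angles and the side between them.
The correct criterion is AAS. Two pairs of corresponding angles and a non-included side are equal (Angle-Angle-Side).

AAS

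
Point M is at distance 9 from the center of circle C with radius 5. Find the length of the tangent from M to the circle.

Let T be the point of tangency. Then CT ⊥ MT (radius ⊥ tangent).
In right triangle CTM: CM² = CT² + MT²
9² = 5² + MT²
MT² = 56, MT = 2*sqrt(14)

2*sqrt(14)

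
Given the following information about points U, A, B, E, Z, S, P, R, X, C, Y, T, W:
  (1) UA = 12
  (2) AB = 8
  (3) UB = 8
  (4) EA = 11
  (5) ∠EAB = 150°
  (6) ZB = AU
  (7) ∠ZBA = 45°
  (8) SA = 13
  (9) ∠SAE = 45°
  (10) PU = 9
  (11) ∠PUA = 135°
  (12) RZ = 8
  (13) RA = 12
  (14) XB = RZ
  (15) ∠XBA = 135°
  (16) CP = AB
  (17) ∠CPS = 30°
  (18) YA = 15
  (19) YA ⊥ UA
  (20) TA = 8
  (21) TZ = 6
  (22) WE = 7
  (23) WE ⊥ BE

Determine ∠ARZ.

From the given relations: ZB = AU = 12.
Step 1: By the law of cosines on triangle ABZ: AZ² = 8² + 12² − 2·8·12·cos(45°) = 72.24, so AZ ≈ 8.5.
Step 2: By the inverse law of cosines on triangle ARZ: cos(∠ARZ) = (12² + 8² − 8.5²) / (2·12·8) = 135.76/192 = 0.7071, so ∠ARZ = 45°.

Therefore, the measure of angle ∠ARZ = 45°.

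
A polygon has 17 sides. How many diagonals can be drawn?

Total line segments between 17 vertices = C(17,2) = 136.
Subtract the 17 sides: 136 - 17 = 119 diagonals.

119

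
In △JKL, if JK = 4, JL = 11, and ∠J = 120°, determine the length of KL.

When two sides and the included angle are known, the law of cosines gives the third side.
c^2 = a^2 + b^2 - 2ab cos(C) generalizes the Pythagorean theorem to non-right triangles.
Here: KL^2 = 16 + 121 - 88*(-1/2) = 181
KL = sqrt(181)

sqrt(181)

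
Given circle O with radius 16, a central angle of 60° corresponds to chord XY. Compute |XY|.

Drop a perpendicular from the center to the chord, bisecting both the chord and the central angle.
Each half-chord = r sin(θ/2) = 16 sin(30°).
The full chord = 2 × 16 × sin(30°) = 16.

16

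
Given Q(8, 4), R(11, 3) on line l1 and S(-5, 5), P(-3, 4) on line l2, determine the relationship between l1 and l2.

Slope of line 1: m1 = (3 - 4)/(11 - 8) = -1/3 = -1/3
Slope of line 2: m2 = (4 - 5)/(-3 - -5) = -1/2 = -1/2
m1 != m2 and m1*m2 = 1/6 != -1. Neither.

Neither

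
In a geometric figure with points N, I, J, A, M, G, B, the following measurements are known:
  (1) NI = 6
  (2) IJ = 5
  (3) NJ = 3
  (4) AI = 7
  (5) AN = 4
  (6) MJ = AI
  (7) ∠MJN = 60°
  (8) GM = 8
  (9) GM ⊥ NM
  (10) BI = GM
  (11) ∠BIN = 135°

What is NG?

From the given relations: MJ = AI = 7.
Step 1: By the law of cosines on triangle NJM: NM² = 3² + 7² − 2·3·7·cos(60°) = 37, so NM = √37.
Step 2: By the law of cosines on triangle NMG: NG² = √37² + 8² − 2·√37·8·cos(90°) = 101, so NG = √101.

Therefore, the length of NG = √101.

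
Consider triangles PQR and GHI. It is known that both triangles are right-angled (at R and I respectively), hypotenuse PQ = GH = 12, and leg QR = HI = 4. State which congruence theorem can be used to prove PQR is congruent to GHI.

The given information matches HL: The hypotenuse and one leg of two right triangles are equal (Hypotenuse-Leg).

HL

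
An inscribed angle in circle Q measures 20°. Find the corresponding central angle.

The inscribed angle theorem states that a central angle is always twice any inscribed angle that subtends the same arc.
Since the inscribed angle is 20°, the central angle = 2 × 20° = 40°.

40°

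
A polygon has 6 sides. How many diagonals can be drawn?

Total line segments between 6 vertices = C(6,2) = 15.
Subtract the 6 sides: 15 - 6 = 9 diagonals.

9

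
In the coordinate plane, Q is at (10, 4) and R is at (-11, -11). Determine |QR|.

d = sqrt((-11 - 10)^2 + (-11 - 4)^2)
d = sqrt(-21^2 + -15^2)
d = sqrt(441 + 225)
d = sqrt(666) = 3*sqrt(74)

3*sqrt(74)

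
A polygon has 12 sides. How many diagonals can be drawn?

Each of the 12 vertices connects to 9 non-adjacent vertices via diagonals.
Total connections = 12 × 9 = 108, but each diagonal is counted twice.
Number of diagonals = 108 / 2 = 54.

54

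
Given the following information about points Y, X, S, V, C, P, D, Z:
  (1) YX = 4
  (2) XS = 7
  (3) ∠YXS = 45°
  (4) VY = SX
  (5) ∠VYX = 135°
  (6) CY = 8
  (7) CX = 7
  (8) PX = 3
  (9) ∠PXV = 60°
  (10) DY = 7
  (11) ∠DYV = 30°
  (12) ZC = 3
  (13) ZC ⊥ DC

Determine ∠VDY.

From the given relations: VY = SX = 7.
Step 1: By the law of cosines on triangle DYV: DV² = 7² + 7² − 2·7·7·cos(30°) = 13.13, so DV ≈ 3.62.
Step 2: By the inverse law of cosines on triangle VDY: cos(∠VDY) = (3.62² + 7² − 7²) / (2·3.62·7) = 13.13/50.73 = 0.2588, so ∠VDY = 75°.

Therefore, the measure of angle ∠VDY = 75°.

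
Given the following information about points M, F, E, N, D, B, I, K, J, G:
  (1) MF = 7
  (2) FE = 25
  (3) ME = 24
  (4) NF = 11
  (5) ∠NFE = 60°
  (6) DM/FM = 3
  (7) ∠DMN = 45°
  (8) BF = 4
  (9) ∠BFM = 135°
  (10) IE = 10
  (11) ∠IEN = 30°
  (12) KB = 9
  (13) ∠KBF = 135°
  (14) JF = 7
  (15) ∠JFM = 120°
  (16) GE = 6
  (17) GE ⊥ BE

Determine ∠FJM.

Step 1: By the law of cosines on triangle JFM: JM² = 7² + 7² − 2·7·7·cos(120°) = 147, so JM = 7·√3.
Step 2: By the inverse law of cosines on triangle FJM: cos(∠FJM) = (7² + (7·√3)² − 7²) / (2·7·7·√3) = 147/169.74 = 0.866, so ∠FJM = 30°.

Therefore, the measure of angle ∠FJM = 30°.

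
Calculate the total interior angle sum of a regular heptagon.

The sum of interior angles of an n-sided polygon is (n - 2) * 180.
For n = 7: (7 - 2) * 180 = 5 * 180 = 900 degrees.

900 degrees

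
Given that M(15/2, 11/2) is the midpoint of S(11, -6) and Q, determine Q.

Using the midpoint formula: M = ((x1 + x2)/2, (y1 + y2)/2)
We know M = (15/2, 11/2) and S = (11, -6)
For x: 15/2 = (11 + x2)/2, so x2 = 2*15/2 - 11 = 4
For y: 11/2 = (-6 + y2)/2, so y2 = 2*11/2 - -6 = 17
Q = (4, 17)

(4, 17)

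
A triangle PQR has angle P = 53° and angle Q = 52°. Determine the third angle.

The interior angles sum to 180°: angle R = 180 - 53 - 52 = 75°.
The triangle is acute (angles 53°, 52°, 75°).

75 degrees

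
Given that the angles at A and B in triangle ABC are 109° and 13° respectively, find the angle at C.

By the triangle angle sum property, the three interior angles of any triangle add up to 180°.
We know angle A = 109° and angle B = 13°, so their sum is 122°.
Therefore angle C = 180° - 122° = 58°.

58 degrees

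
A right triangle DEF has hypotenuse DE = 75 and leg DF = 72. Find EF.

By the Pythagorean theorem: EF^2 = DE^2 - DF^2
EF^2 = 75^2 - 72^2 = 5625 - 5184 = 441
EF = sqrt(441) = 21

21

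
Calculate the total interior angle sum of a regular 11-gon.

The sum of interior angles of an n-sided polygon is (n - 2) * 180.
For n = 11: (11 - 2) * 180 = 9 * 180 = 1620 degrees.

1620 degrees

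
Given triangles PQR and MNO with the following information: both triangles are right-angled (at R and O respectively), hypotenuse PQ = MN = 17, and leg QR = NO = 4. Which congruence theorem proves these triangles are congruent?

The given information matches HL: The hypotenuse and one leg of two right triangles are equal (Hypotenuse-Leg).

HL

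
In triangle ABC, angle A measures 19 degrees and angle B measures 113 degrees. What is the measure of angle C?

The interior angles sum to 180°: angle C = 180 - 19 - 113 = 48°.
The triangle is obtuse (angles 19°, 113°, 48°).

48 degrees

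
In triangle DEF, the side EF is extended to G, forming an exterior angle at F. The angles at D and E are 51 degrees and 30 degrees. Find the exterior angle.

The interior angle at F is 180 - 51 - 30 = 99 degrees.
The exterior angle and interior angle at F are supplementary:
Exterior angle = 180 - 99 = 81 degrees.

81 degrees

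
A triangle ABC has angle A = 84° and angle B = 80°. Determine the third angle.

By the triangle angle sum property, the three interior angles of any triangle add up to 180°.
We know angle A = 84° and angle B = 80°, so their sum is 164°.
Therefore angle C = 180° - 164° = 16°.

16 degrees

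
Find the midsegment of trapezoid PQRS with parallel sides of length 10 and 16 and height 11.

midsegment = (10 + 16) / 2 = 26 / 2 = 13

13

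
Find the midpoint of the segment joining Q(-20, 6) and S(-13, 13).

The midpoint is the point halfway along the segment.
Move half the horizontal distance: -20 + (-13 - -20)/2 = -20 + 7/2 = -33/2
Move half the vertical distance: 6 + (13 - 6)/2 = 6 + 7/2 = 19/2
Midpoint = (-33/2, 19/2)

(-33/2, 19/2)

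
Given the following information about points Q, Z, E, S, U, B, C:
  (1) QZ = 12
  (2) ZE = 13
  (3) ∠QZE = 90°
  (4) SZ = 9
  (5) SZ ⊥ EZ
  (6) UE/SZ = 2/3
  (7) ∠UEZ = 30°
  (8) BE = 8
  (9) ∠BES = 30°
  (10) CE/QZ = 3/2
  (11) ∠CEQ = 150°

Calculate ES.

Step 1: By the law of cosines on triangle EZS: ES² = 13² + 9² − 2·13·9·cos(90°) = 250, so ES = 5·√10.

Therefore, the length of ES = 5·√10.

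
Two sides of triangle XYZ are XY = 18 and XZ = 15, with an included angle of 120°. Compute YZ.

Law of cosines: YZ^2 = 18^2 + 15^2 - 2(18)(15)cos(120°) = 819, so YZ = 3*sqrt(91).

3*sqrt(91)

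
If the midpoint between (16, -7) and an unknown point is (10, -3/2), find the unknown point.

Using the midpoint formula: M = ((x1 + x2)/2, (y1 + y2)/2)
We know M = (10, -3/2) and P = (16, -7)
For x: 10 = (16 + x2)/2, so x2 = 2*10 - 16 = 4
For y: -3/2 = (-7 + y2)/2, so y2 = 2*-3/2 - -7 = 4
Q = (4, 4)

(4, 4)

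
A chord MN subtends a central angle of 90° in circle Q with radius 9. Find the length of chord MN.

Chord length = 2r sin(θ/2)
= 2 × 9 × sin(90°/2)
= 2 × 9 × sin(45°)
= 9*sqrt(2)

9*sqrt(2)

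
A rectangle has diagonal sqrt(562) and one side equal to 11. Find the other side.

b = sqrt(d^2 - a^2) = sqrt(562 - 121) = sqrt(441) = 21

21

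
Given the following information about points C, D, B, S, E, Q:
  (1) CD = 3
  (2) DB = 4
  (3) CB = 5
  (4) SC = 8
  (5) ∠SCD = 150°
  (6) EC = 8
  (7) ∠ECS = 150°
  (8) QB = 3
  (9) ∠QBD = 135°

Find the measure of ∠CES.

Step 1: By the law of cosines on triangle ECS: ES² = 8² + 8² − 2·8·8·cos(150°) = 238.85, so ES ≈ 15.45.
Step 2: By the inverse law of cosines on triangle CES: cos(∠CES) = (8² + 15.45² − 8²) / (2·8·15.45) = 238.85/247.28 = 0.9659, so ∠CES = 15°.

Therefore, the measure of angle ∠CES = 15°.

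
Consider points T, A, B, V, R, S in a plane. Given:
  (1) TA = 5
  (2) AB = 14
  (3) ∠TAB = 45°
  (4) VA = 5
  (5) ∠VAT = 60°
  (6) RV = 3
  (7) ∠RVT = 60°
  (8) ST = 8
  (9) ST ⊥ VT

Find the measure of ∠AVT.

Step 1: By the law of cosines on triangle VAT: VT² = 5² + 5² − 2·5·5·cos(60°) = 25, so VT = 5.
Step 2: By the inverse law of cosines on triangle AVT: cos(∠AVT) = (5² + 5² − 5²) / (2·5·5) = 25/50 = 0.5, so ∠AVT = 60°.

Therefore, the measure of angle ∠AVT = 60°.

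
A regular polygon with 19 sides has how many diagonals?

Each of the 19 vertices connects to 16 non-adjacent vertices via diagonals.
Total connections = 19 × 16 = 304, but each diagonal is counted twice.
Number of diagonals = 304 / 2 = 152.

152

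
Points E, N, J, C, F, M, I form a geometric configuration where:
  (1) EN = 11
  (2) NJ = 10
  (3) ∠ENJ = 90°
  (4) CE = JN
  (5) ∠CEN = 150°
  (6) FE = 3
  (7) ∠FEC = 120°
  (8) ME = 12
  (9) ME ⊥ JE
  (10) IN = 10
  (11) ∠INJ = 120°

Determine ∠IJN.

Step 1: By the law of cosines on triangle JNI: JI² = 10² + 10² − 2·10·10·cos(120°) = 300, so JI = 10·√3.
Step 2: By the inverse law of cosines on triangle IJN: cos(∠IJN) = ((10·√3)² + 10² − 10²) / (2·10·√3·10) = 300/346.41 = 0.866, so ∠IJN = 30°.

Therefore, the measure of angle ∠IJN = 30°.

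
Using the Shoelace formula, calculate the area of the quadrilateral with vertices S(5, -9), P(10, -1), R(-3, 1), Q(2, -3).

The Shoelace formula works by pairing each vertex with the next (cycling back to the first).
For each pair, compute x_i*y_(i+1) - x_(i+1)*y_i:
  (5*-1 - 10*-9) = 85
  (10*1 - -3*-1) = 7
  (-3*-3 - 2*1) = 7
  (2*-9 - 5*-3) = -3
Taking half the absolute value of the total: Area = (1/2)(96) = 48.

48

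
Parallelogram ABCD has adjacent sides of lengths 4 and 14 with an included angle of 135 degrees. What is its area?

Area = a * b * sin(theta)
Area = 4 * 14 * sin(135 degrees)
Area = 56 * sqrt(2)/2
Area = 28*sqrt(2)

28*sqrt(2)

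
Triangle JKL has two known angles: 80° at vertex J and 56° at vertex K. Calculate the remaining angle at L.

Let angle L = x. Then 80 + 56 + x = 180.
x = 180 - 136 = 44 degrees.

44 degrees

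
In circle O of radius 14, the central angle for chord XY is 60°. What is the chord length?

Chord length = 2r sin(θ/2)
= 2 × 14 × sin(60°/2)
= 2 × 14 × sin(30°)
= 14

14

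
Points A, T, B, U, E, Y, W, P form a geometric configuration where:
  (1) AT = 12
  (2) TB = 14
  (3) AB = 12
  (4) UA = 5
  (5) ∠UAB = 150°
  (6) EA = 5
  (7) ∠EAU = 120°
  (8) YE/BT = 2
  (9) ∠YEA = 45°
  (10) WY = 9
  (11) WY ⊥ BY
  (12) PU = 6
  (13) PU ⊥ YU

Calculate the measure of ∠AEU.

Step 1: By the law of cosines on triangle EAU: EU² = 5² + 5² − 2·5·5·cos(120°) = 75, so EU = 5·√3.
Step 2: By the inverse law of cosines on triangle AEU: cos(∠AEU) = (5² + (5·√3)² − 5²) / (2·5·5·√3) = 75/86.6 = 0.866, so ∠AEU = 30°.

Therefore, the measure of angle ∠AEU = 30°.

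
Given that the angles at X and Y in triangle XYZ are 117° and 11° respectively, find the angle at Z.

Let angle Z = x. Then 117 + 11 + x = 180.
x = 180 - 128 = 52 degrees.

52 degrees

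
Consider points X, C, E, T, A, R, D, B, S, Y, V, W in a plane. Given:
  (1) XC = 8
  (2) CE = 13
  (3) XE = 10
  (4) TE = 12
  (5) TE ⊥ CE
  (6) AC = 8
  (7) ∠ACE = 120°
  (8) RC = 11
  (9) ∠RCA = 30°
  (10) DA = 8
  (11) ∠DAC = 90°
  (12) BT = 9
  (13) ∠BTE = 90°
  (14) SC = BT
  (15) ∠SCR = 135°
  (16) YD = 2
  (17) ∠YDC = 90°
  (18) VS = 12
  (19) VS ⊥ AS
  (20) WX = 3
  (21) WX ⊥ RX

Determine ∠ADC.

Step 1: By the law of cosines on triangle DAC: DC² = 8² + 8² − 2·8·8·cos(90°) = 128, so DC = 8·√2.
Step 2: By the inverse law of cosines on triangle ADC: cos(∠ADC) = (8² + (8·√2)² − 8²) / (2·8·8·√2) = 128/181.02 = 0.7071, so ∠ADC = 45°.

Therefore, the measure of angle ∠ADC = 45°.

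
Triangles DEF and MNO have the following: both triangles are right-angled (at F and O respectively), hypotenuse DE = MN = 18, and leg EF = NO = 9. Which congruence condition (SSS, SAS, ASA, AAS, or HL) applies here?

Consider the given information: both triangles are right-angled (at F and O respectively), hypotenuse DE = MN = 18, and leg EF = NO = 9
This is not SSS or AAS: SSS requires all three pairs of sides, but we don't have that. AAS requires two angles and a non-included side.
The correct criterion is HL. The hypotenuse and one leg of two right triangles are equal (Hypotenuse-Leg).

HL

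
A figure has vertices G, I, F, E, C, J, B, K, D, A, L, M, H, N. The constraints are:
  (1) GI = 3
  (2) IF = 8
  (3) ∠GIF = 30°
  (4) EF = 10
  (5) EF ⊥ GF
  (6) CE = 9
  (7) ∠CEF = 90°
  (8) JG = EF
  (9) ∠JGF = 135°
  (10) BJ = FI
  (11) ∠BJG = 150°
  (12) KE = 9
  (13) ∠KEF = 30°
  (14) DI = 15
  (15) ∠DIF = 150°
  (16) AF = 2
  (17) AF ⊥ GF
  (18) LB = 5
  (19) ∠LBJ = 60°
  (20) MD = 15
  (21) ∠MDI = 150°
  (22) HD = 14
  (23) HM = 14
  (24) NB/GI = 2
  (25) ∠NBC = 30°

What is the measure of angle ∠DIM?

Step 1: By the law of cosines on triangle IDM: IM² = 15² + 15² − 2·15·15·cos(150°) = 839.71, so IM ≈ 28.98.
Step 2: By the inverse law of cosines on triangle DIM: cos(∠DIM) = (15² + 28.98² − 15²) / (2·15·28.98) = 839.71/869.33 = 0.9659, so ∠DIM = 15°.

Therefore, the measure of angle ∠DIM = 15°.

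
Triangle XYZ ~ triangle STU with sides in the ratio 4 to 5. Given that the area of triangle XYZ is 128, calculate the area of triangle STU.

The ratio of areas of similar triangles = (side ratio)^2.
Side ratio = 4:5, so area ratio = 16:25.
Area of STU / Area of XYZ = 25/16
Area of STU = 128 * 25/16 = 200

200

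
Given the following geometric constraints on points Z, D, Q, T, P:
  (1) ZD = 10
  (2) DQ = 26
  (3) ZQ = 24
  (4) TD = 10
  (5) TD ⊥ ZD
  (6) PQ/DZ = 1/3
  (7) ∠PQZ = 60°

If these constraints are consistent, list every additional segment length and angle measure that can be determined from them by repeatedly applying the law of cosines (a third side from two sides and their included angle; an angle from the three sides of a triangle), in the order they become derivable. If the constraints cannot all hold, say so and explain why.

The constraints are consistent. Derivable facts, in order:
After 1 step:
- ZP ≈ 22.52
- ZT = 10·√2
- ∠DQZ = 22.62°
- ∠DZQ = 90°
- ∠QDZ = 67.38°
After 2 steps:
- ∠DTZ = 45°
- ∠DZT = 45°
- ∠PZQ = 7.37°
- ∠QPZ = 112.63°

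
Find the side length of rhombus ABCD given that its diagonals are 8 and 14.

In a rhombus, the diagonals bisect each other perpendicularly, creating four congruent right triangles.
Each triangle has legs 4 (half of 8) and 7 (half of 14).
The hypotenuse of each right triangle is a side of the rhombus:
side = sqrt(4^2 + 7^2) = sqrt(65)

sqrt(65)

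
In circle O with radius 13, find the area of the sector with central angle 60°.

The full circle has area πr² = π(13)² = 169*pi.
The sector covers 60° out of 360°, a fraction of 1/6.
Sector area = 169*pi × 1/6 = 169*pi/6.

169*pi/6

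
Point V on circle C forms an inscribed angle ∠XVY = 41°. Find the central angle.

By the inscribed angle theorem, the central angle is twice the inscribed angle.
Central angle = 2 × 41° = 82°

82°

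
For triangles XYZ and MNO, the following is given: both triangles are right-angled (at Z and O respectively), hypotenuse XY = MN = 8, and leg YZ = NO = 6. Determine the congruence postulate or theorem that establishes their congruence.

The given information matches HL: The hypotenuse and one leg of two right triangles are equal (Hypotenuse-Leg).

HL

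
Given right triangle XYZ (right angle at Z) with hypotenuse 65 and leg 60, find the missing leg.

By the Pythagorean theorem: YZ^2 = XY^2 - XZ^2
YZ^2 = 65^2 - 60^2 = 4225 - 3600 = 625
YZ = sqrt(625) = 25

25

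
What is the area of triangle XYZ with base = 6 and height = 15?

A triangle's area is half the area of a rectangle with the same base and height.
Area = (1/2) * 6 * 15 = 45.

45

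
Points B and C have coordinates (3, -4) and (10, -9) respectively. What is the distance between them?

The horizontal distance is |10 - 3| = 7 and the vertical distance is |-9 - -4| = 5.
By the Pythagorean theorem, d = sqrt(7^2 + 5^2) = sqrt(74).

sqrt(74)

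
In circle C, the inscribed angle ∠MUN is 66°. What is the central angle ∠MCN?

By the inscribed angle theorem, the central angle is twice the inscribed angle.
Central angle = 2 × 66° = 132°

132°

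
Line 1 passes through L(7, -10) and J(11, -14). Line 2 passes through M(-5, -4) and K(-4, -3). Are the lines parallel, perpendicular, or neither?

Slope of line 1: m1 = (-14 - -10)/(11 - 7) = -4/4 = -1
Slope of line 2: m2 = (-3 - -4)/(-4 - -5) = 1/1 = 1
m1 * m2 = -1, so perpendicular.

Perpendicular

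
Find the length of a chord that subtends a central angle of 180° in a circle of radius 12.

Chord length = 2r sin(θ/2)
= 2 × 12 × sin(180°/2)
= 2 × 12 × sin(90°)
= 24

24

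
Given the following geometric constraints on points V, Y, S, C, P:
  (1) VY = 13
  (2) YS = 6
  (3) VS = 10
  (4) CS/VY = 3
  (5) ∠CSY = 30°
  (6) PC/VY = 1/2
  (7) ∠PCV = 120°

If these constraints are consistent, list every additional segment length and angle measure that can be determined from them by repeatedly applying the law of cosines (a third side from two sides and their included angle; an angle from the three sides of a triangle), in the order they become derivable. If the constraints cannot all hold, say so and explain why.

The constraints are consistent. Derivable facts, in order:
After 1 step:
- YC ≈ 33.94
- ∠SVY = 26.34°
- ∠SYV = 47.7°
- ∠VSY = 105.96°
After 2 steps:
- ∠CYS = 144.93°
- ∠SCY = 5.07°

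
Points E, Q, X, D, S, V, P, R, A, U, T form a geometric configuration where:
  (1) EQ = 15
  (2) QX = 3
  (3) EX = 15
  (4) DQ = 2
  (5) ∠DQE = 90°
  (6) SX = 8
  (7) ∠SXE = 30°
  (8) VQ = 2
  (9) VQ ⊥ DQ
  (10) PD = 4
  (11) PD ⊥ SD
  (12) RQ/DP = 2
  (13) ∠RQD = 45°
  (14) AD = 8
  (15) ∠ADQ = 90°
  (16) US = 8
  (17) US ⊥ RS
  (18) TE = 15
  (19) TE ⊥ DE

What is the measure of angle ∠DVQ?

Step 1: By the law of cosines on triangle VQD: VD² = 2² + 2² − 2·2·2·cos(90°) = 8, so VD = 2·√2.
Step 2: By the inverse law of cosines on triangle DVQ: cos(∠DVQ) = ((2·√2)² + 2² − 2²) / (2·2·√2·2) = 8/11.31 = 0.7071, so ∠DVQ = 45°.

Therefore, the measure of angle ∠DVQ = 45°.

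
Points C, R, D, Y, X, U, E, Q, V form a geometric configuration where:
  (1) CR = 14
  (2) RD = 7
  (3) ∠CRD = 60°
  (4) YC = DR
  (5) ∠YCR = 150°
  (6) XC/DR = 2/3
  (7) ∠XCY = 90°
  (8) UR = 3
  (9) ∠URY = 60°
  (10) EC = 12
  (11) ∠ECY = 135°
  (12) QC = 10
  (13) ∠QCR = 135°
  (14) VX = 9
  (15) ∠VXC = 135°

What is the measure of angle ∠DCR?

Step 1: By the law of cosines on triangle CRD: CD² = 14² + 7² − 2·14·7·cos(60°) = 147, so CD = 7·√3.
Step 2: By the inverse law of cosines on triangle DCR: cos(∠DCR) = ((7·√3)² + 14² − 7²) / (2·7·√3·14) = 294/339.48 = 0.866, so ∠DCR = 30°.

Therefore, the measure of angle ∠DCR = 30°.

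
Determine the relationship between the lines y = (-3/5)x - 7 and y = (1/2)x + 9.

Slope of line 1: m1 = -3/5
Slope of line 2: m2 = 1/2
m1 != m2 and m1*m2 = -3/10 != -1. Neither.

Neither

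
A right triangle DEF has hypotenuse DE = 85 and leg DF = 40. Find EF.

EF = sqrt(85^2 - 40^2) = sqrt(5625) = 75

75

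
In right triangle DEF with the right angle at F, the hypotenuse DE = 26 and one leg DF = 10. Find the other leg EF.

Rearranging the Pythagorean theorem to solve for the unknown leg:
leg^2 = hypotenuse^2 - known_leg^2 = 676 - 100 = 576
leg = sqrt(576) = 24.

24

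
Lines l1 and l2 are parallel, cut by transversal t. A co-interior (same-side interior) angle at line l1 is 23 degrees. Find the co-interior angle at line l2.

Co-interior angles (same-side interior) formed by parallel lines and a transversal are supplementary (sum to 180 degrees).
The given angle is 23 degrees.
The co-interior angle = 180 - 23 = 157 degrees.

157 degrees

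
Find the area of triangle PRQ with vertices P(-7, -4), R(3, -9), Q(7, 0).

The Shoelace formula computes the area from vertex coordinates by summing cross products.
For vertices (-7,-4), (3,-9), (7,0):
Signed sum = -7*-9 - 3*-4 + 3*0 - 7*-9 + 7*-4 - -7*0
= 75 + 63 + -28 = 110
Area = (1/2)|110| = 55.

55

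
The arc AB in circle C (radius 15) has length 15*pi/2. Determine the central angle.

Arc length L = 2πr × θ/360, so θ = 360L / (2πr).
θ = 360 × 15*pi/2 / (2π × 15)
θ = 90°
θ = 90°

90°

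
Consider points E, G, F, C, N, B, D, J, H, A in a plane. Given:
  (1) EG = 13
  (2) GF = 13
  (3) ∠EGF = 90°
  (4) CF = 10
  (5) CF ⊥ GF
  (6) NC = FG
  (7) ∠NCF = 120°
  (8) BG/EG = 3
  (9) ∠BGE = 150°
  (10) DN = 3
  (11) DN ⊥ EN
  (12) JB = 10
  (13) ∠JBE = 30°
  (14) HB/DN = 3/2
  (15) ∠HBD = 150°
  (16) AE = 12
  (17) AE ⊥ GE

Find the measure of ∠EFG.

Step 1: By the law of cosines on triangle FGE: FE² = 13² + 13² − 2·13·13·cos(90°) = 338, so FE = 13·√2.
Step 2: By the inverse law of cosines on triangle EFG: cos(∠EFG) = ((13·√2)² + 13² − 13²) / (2·13·√2·13) = 338/478 = 0.7071, so ∠EFG = 45°.

Therefore, the measure of angle ∠EFG = 45°.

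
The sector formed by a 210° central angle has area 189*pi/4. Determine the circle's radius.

The sector covers 210°/360° = 7/12 of the full circle.
Full circle area = 189*pi/4 / 7/12 = 81*pi.
Since full area = πr², we get r² = 81*pi/π = 81, so r = 9.

9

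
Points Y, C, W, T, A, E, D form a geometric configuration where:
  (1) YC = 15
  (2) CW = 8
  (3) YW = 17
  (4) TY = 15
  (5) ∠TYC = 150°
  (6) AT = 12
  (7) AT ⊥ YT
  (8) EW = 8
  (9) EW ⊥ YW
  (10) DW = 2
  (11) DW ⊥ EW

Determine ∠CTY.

Step 1: By the law of cosines on triangle TYC: TC² = 15² + 15² − 2·15·15·cos(150°) = 839.71, so TC ≈ 28.98.
Step 2: By the inverse law of cosines on triangle CTY: cos(∠CTY) = (28.98² + 15² − 15²) / (2·28.98·15) = 839.71/869.33 = 0.9659, so ∠CTY = 15°.

Therefore, the measure of angle ∠CTY = 15°.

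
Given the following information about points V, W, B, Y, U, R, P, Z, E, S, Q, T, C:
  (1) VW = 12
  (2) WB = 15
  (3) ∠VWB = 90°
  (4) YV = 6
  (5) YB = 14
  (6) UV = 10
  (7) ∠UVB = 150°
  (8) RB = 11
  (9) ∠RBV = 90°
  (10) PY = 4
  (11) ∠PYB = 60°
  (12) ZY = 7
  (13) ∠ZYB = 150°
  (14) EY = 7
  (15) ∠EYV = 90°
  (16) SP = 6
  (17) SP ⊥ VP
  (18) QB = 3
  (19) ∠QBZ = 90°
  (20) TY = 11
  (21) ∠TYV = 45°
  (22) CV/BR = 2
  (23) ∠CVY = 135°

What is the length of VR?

Step 1: By the law of cosines on triangle BWV: BV² = 15² + 12² − 2·15·12·cos(90°) = 369, so BV = 3·√41.
Step 2: By the law of cosines on triangle VBR: VR² = (3·√41)² + 11² − 2·3·√41·11·cos(90°) = 490, so VR = 7·√10.

Therefore, the length of VR = 7·√10.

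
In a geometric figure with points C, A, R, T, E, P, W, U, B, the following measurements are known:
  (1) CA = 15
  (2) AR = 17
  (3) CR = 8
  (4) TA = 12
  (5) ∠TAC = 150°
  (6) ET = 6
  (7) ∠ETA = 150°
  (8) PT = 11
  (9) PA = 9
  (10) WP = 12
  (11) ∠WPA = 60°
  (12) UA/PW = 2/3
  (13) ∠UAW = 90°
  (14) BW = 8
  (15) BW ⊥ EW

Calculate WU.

From the given relations: UA = 2/3·PW = 2/3·12 = 8.
Step 1: By the law of cosines on triangle APW: AW² = 9² + 12² − 2·9·12·cos(60°) = 117, so AW = 3·√13.
Step 2: By the law of cosines on triangle WAU: WU² = (3·√13)² + 8² − 2·3·√13·8·cos(90°) = 181, so WU = √181.

Therefore, the length of WU = √181.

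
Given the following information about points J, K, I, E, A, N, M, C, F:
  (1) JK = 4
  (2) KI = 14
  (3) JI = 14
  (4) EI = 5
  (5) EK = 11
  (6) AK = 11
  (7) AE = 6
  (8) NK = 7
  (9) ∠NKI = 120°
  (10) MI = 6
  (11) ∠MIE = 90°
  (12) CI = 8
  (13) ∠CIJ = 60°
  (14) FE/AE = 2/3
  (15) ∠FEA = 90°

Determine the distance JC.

Step 1: By the law of cosines on triangle JIC: JC² = 14² + 8² − 2·14·8·cos(60°) = 148, so JC = 2·√37.

Therefore, the length of JC = 2·√37.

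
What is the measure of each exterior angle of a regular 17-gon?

Each exterior angle of a regular n-gon is 360 / n.
For n = 17: 360 / 17 = 360/17 degrees.

360/17 degrees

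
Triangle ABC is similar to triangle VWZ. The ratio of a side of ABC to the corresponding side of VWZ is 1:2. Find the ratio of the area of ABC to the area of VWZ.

The ratio of areas of similar triangles equals the square of the side ratio.
Side ratio = 1:2
Area ratio = (1/2)^2 = 1/4 = 1:4

1:4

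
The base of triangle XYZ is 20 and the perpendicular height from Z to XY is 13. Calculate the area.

Area = (1/2)(20)(13) = 130

130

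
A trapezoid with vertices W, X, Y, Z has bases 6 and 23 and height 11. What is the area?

Area of a trapezoid = (base1 + base2) * height / 2
Area = (6 + 23) * 11 / 2
Area = 29 * 11 / 2
Area = 319 / 2
Area = 319/2

319/2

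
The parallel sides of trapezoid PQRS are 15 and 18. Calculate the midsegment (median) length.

The midsegment (median) of a trapezoid connects the midpoints of the non-parallel sides.
Its length is the average of the two bases: (15 + 18) / 2 = 33/2.

33/2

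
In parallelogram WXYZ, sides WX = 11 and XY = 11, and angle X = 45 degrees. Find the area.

Area = 11 * 11 * sin(45°) = 121 * sqrt(2)/2 = 121*sqrt(2)/2

121*sqrt(2)/2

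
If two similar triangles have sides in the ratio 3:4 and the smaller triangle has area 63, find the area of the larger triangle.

For similar figures, the area ratio equals the square of the side ratio.
Side ratio (the smaller triangle to the larger triangle) = 3:4, so area ratio = 3^2:4^2 = 9:16.
If the area of the smaller triangle is 63, then the area of the larger triangle = 63 * (16/9) = 112.

112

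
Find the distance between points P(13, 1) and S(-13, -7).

d = sqrt((-26)^2 + (-8)^2) = sqrt(740) = 2*sqrt(185)

2*sqrt(185)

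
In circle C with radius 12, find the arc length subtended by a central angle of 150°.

The full circumference is 2πr = 2π(12) = 24*pi.
The arc spans 150° out of 360°, which is a fraction of 5/12.
Arc length = 24*pi × 5/12 = 10*pi.

10*pi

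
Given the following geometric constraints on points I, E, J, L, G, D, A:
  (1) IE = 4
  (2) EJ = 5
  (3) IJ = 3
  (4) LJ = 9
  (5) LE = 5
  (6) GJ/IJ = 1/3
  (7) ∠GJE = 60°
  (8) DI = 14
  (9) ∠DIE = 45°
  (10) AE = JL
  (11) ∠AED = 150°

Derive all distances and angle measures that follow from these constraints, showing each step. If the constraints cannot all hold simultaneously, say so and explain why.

The constraints are consistent.

From the given relations:
  GJ = 1/3·IJ = 1/3·3 = 1
  AE = JL = 9

Step 1: From EJ = 5, JG = 1, and ∠EJG = 60°, by the law of cosines:
  EG² = EJ² + JG² - 2·EJ·JG·cos(60°) = 25 + 1 - 5 = 21
  EG = √21

Step 2: From EI = 4, ID = 14, and ∠EID = 45°, by the law of cosines:
  ED² = EI² + ID² - 2·EI·ID·cos(45°) = 16 + 196 - 79.2 = 132.8
  ED ≈ 11.52

Step 3: From IE = 4, IJ = 3, EJ = 5, by the inverse law of cosines:
  cos(∠EIJ) = (IE² + IJ² - EJ²) / (2·IE·IJ)
  ∠EIJ = 90°

Step 4: From EI = 4, EJ = 5, IJ = 3, by the inverse law of cosines:
  cos(∠IEJ) = (EI² + EJ² - IJ²) / (2·EI·EJ)
  ∠IEJ = 36.87°

Step 5: From EJ = 5, EL = 5, JL = 9, by the inverse law of cosines:
  cos(∠JEL) = (EJ² + EL² - JL²) / (2·EJ·EL)
  ∠JEL = 128.32°

Step 6: From JE = 5, JI = 3, EI = 4, by the inverse law of cosines:
  cos(∠EJI) = (JE² + JI² - EI²) / (2·JE·JI)
  ∠EJI = 53.13°

Step 7: From JE = 5, JL = 9, EL = 5, by the inverse law of cosines:
  cos(∠EJL) = (JE² + JL² - EL²) / (2·JE·JL)
  ∠EJL = 25.84°

Step 8: From LE = 5, LJ = 9, EJ = 5, by the inverse law of cosines:
  cos(∠ELJ) = (LE² + LJ² - EJ²) / (2·LE·LJ)
  ∠ELJ = 25.84°

Step 9: From DE = 11.52, EA = 9, and ∠DEA = 150°, by the law of cosines:
  DA² = DE² + EA² - 2·DE·EA·cos(150°) = 132.8 + 81 + 179.6 = 393.4
  DA ≈ 19.84

Step 10: From ED = 11.52, EI = 4, DI = 14, by the inverse law of cosines:
  cos(∠DEI) = (ED² + EI² - DI²) / (2·ED·EI)
  ∠DEI = 120.79°

Step 11: From EG = √21, EJ = 5, GJ = 1, by the inverse law of cosines:
  cos(∠GEJ) = (EG² + EJ² - GJ²) / (2·EG·EJ)
  ∠GEJ = 10.89°

Step 12: From GE = √21, GJ = 1, EJ = 5, by the inverse law of cosines:
  cos(∠EGJ) = (GE² + GJ² - EJ²) / (2·GE·GJ)
  ∠EGJ = 109.11°

Step 13: From DE = 11.52, DI = 14, EI = 4, by the inverse law of cosines:
  cos(∠EDI) = (DE² + DI² - EI²) / (2·DE·DI)
  ∠EDI = 14.21°

Step 14: From DA = 19.84, DE = 11.52, AE = 9, by the inverse law of cosines:
  cos(∠ADE) = (DA² + DE² - AE²) / (2·DA·DE)
  ∠ADE = 13.11°

Step 15: From AD = 19.84, AE = 9, DE = 11.52, by the inverse law of cosines:
  cos(∠DAE) = (AD² + AE² - DE²) / (2·AD·AE)
  ∠DAE = 16.89°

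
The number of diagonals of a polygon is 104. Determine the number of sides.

Using d = n(n - 3)/2, we solve 104 = n(n - 3)/2.
So n(n - 3) = 208.
Testing n = 16: 16 * 13 = 208 = 208. Correct.
The polygon has 16 sides.

16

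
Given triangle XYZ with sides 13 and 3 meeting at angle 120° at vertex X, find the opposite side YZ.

Law of cosines: YZ^2 = 13^2 + 3^2 - 2(13)(3)cos(120°) = 217, so YZ = sqrt(217).

sqrt(217)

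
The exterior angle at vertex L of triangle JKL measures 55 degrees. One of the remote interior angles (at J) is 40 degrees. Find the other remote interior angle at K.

angle K = 55 - 40 = 15 degrees (exterior angle theorem).

15 degrees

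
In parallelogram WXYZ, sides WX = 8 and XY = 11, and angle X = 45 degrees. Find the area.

Area = a * b * sin(theta)
Area = 8 * 11 * sin(45 degrees)
Area = 88 * sqrt(2)/2
Area = 44*sqrt(2)

44*sqrt(2)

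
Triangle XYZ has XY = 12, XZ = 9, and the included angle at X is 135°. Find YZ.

Law of cosines: YZ^2 = 12^2 + 9^2 - 2(12)(9)cos(135°) = 108*sqrt(2) + 225, so YZ = 3*sqrt(12*sqrt(2) + 25).

3*sqrt(12*sqrt(2) + 25)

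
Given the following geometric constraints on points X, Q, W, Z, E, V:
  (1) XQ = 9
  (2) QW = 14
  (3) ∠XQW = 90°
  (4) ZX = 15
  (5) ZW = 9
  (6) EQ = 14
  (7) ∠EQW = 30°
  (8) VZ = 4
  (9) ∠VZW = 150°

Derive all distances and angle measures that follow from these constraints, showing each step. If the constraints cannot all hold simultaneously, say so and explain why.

The constraints are consistent.

Step 1: From XQ = 9, QW = 14, and ∠XQW = 90°, by the law of cosines:
  XW² = XQ² + QW² - 2·XQ·QW·cos(90°) = 81 + 196 - 0 = 277
  XW ≈ 16.64

Step 2: From WQ = 14, QE = 14, and ∠WQE = 30°, by the law of cosines:
  WE² = WQ² + QE² - 2·WQ·QE·cos(30°) = 196 + 196 - 339.5 = 52.52
  WE ≈ 7.25

Step 3: From WZ = 9, ZV = 4, and ∠WZV = 150°, by the law of cosines:
  WV² = WZ² + ZV² - 2·WZ·ZV·cos(150°) = 81 + 16 + 62.35 = 159.4
  WV ≈ 12.62

Step 4: From XQ = 9, XW = 16.64, QW = 14, by the inverse law of cosines:
  cos(∠QXW) = (XQ² + XW² - QW²) / (2·XQ·XW)
  ∠QXW = 57.26°

Step 5: From XW = 16.64, XZ = 15, WZ = 9, by the inverse law of cosines:
  cos(∠WXZ) = (XW² + XZ² - WZ²) / (2·XW·XZ)
  ∠WXZ = 32.52°

Step 6: From WE = 7.25, WQ = 14, EQ = 14, by the inverse law of cosines:
  cos(∠EWQ) = (WE² + WQ² - EQ²) / (2·WE·WQ)
  ∠EWQ = 75°

Step 7: From WQ = 14, WX = 16.64, QX = 9, by the inverse law of cosines:
  cos(∠QWX) = (WQ² + WX² - QX²) / (2·WQ·WX)
  ∠QWX = 32.74°

Step 8: From WV = 12.62, WZ = 9, VZ = 4, by the inverse law of cosines:
  cos(∠VWZ) = (WV² + WZ² - VZ²) / (2·WV·WZ)
  ∠VWZ = 9.12°

Step 9: From WX = 16.64, WZ = 9, XZ = 15, by the inverse law of cosines:
  cos(∠XWZ) = (WX² + WZ² - XZ²) / (2·WX·WZ)
  ∠XWZ = 63.64°

Step 10: From ZW = 9, ZX = 15, WX = 16.64, by the inverse law of cosines:
  cos(∠WZX) = (ZW² + ZX² - WX²) / (2·ZW·ZX)
  ∠WZX = 83.83°

Step 11: From EQ = 14, EW = 7.25, QW = 14, by the inverse law of cosines:
  cos(∠QEW) = (EQ² + EW² - QW²) / (2·EQ·EW)
  ∠QEW = 75°

Step 12: From VW = 12.62, VZ = 4, WZ = 9, by the inverse law of cosines:
  cos(∠WVZ) = (VW² + VZ² - WZ²) / (2·VW·VZ)
  ∠WVZ = 20.88°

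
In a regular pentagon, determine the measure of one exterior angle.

Each exterior angle of a regular n-gon is 360 / n.
For n = 5: 360 / 5 = 72 degrees.

72 degrees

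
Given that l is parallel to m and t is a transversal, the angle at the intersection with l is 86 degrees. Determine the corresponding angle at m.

Corresponding angles formed by parallel lines and a transversal are equal.
The given angle is 86 degrees.
The corresponding angle = 86 degrees.

86 degrees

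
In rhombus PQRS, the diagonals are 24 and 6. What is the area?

Area = (24 * 6) / 2 = 144 / 2 = 72

72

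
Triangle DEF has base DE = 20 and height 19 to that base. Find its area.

A triangle's area is half the area of a rectangle with the same base and height.
Area = (1/2) * 20 * 19 = 190.

190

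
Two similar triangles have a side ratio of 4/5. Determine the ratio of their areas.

Area scales with the square of linear dimensions. If every length is multiplied by 4/5, then the area is multiplied by (4/5)^2 = 16/25.
The area ratio is 16:25.

16:25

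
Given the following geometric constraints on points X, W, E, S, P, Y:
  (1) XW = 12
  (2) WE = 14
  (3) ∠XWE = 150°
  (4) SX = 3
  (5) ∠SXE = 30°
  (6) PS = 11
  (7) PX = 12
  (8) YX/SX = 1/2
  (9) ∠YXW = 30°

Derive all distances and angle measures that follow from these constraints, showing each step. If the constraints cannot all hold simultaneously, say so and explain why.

The constraints are consistent.

From the given relations:
  YX = 1/2·SX = 1/2·3 ≈ 1.5

Step 1: From XW = 12, WE = 14, and ∠XWE = 150°, by the law of cosines:
  XE² = XW² + WE² - 2·XW·WE·cos(150°) = 144 + 196 + 291 = 631
  XE ≈ 25.12

Step 2: From WX = 12, XY = 1.5, and ∠WXY = 30°, by the law of cosines:
  WY² = WX² + XY² - 2·WX·XY·cos(30°) = 144 + 2.25 - 31.18 = 115.1
  WY ≈ 10.73

Step 3: From XP = 12, XS = 3, PS = 11, by the inverse law of cosines:
  cos(∠PXS) = (XP² + XS² - PS²) / (2·XP·XS)
  ∠PXS = 63.61°

Step 4: From SP = 11, SX = 3, PX = 12, by the inverse law of cosines:
  cos(∠PSX) = (SP² + SX² - PX²) / (2·SP·SX)
  ∠PSX = 102.25°

Step 5: From PS = 11, PX = 12, SX = 3, by the inverse law of cosines:
  cos(∠SPX) = (PS² + PX² - SX²) / (2·PS·PX)
  ∠SPX = 14.14°

Step 6: From EX = 25.12, XS = 3, and ∠EXS = 30°, by the law of cosines:
  ES² = EX² + XS² - 2·EX·XS·cos(30°) = 631 + 9 - 130.5 = 509.5
  ES ≈ 22.57

Step 7: From XE = 25.12, XW = 12, EW = 14, by the inverse law of cosines:
  cos(∠EXW) = (XE² + XW² - EW²) / (2·XE·XW)
  ∠EXW = 16.18°

Step 8: From WX = 12, WY = 10.73, XY = 1.5, by the inverse law of cosines:
  cos(∠XWY) = (WX² + WY² - XY²) / (2·WX·WY)
  ∠XWY = 4.01°

Step 9: From EW = 14, EX = 25.12, WX = 12, by the inverse law of cosines:
  cos(∠WEX) = (EW² + EX² - WX²) / (2·EW·EX)
  ∠WEX = 13.82°

Step 10: From YW = 10.73, YX = 1.5, WX = 12, by the inverse law of cosines:
  cos(∠WYX) = (YW² + YX² - WX²) / (2·YW·YX)
  ∠WYX = 145.99°

Step 11: From ES = 22.57, EX = 25.12, SX = 3, by the inverse law of cosines:
  cos(∠SEX) = (ES² + EX² - SX²) / (2·ES·EX)
  ∠SEX = 3.81°

Step 12: From SE = 22.57, SX = 3, EX = 25.12, by the inverse law of cosines:
  cos(∠ESX) = (SE² + SX² - EX²) / (2·SE·SX)
  ∠ESX = 146.19°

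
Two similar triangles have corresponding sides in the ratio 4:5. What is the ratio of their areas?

Area scales with the square of linear dimensions. If every length is multiplied by 4/5, then the area is multiplied by (4/5)^2 = 16/25.
The area ratio is 16:25.

16:25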